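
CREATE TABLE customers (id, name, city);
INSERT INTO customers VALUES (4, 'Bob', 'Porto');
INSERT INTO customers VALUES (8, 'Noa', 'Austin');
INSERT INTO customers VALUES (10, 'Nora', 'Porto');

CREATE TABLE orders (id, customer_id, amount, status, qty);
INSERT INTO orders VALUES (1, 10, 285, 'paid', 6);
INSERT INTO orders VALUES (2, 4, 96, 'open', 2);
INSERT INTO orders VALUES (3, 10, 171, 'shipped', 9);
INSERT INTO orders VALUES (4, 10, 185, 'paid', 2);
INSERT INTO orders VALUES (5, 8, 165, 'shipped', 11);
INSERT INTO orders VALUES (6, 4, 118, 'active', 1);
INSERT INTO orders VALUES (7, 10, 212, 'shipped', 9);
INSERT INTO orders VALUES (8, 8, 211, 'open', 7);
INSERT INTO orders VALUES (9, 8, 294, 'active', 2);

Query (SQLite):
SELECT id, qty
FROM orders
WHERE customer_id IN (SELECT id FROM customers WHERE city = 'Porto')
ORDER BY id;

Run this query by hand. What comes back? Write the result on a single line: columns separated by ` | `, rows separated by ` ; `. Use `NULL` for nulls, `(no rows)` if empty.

1 | 6 ; 2 | 2 ; 3 | 9 ; 4 | 2 ; 6 | 1 ; 7 | 9

Inner query: customers.id where city = 'Porto'.
Outer: keep orders rows whose customer_id is in that set.
Inner query → {4, 10}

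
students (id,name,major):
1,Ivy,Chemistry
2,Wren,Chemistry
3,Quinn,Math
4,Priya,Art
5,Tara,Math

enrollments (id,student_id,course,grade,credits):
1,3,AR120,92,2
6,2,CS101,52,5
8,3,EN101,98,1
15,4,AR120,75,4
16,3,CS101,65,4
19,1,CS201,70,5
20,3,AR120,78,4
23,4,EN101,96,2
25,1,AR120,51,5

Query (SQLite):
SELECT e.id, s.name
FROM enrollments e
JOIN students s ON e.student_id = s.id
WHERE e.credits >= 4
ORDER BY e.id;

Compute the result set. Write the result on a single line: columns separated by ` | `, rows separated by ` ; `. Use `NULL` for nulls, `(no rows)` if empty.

Each enrollments row matches the students row where student_id = students.id.
Then keep rows with e.credits >= 4.

6 | Wren ; 15 | Priya ; 16 | Quinn ; 19 | Ivy ; 20 | Quinn ; 25 | Ivy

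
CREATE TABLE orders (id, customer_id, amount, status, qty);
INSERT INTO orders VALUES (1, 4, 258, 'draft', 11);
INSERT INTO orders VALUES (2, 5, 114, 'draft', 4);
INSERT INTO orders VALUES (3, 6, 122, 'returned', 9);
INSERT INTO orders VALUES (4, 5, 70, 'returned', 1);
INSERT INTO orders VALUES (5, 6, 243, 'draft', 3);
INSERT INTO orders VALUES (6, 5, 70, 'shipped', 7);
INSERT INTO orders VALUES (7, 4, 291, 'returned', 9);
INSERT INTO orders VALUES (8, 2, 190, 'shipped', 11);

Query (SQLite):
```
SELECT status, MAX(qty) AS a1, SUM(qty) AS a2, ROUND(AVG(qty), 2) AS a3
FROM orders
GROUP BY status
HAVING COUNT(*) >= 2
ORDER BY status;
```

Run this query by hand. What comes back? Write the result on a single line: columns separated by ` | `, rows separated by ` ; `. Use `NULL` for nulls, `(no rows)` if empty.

Group orders by status.
Per group compute: MAX(qty), SUM(qty), ROUND(AVG(qty), 2).
HAVING: drop groups with fewer than 2 rows.
  draft: ids {1, 2, 5} → MAX(qty)=11, SUM(qty)=18, ROUND(AVG(qty), 2)=6
  returned: ids {3, 4, 7} → MAX(qty)=9, SUM(qty)=19, ROUND(AVG(qty), 2)=6.33
  shipped: ids {6, 8} → MAX(qty)=11, SUM(qty)=18, ROUND(AVG(qty), 2)=9

draft | 11 | 18 | 6 ; returned | 9 | 19 | 6.33 ; shipped | 11 | 18 | 9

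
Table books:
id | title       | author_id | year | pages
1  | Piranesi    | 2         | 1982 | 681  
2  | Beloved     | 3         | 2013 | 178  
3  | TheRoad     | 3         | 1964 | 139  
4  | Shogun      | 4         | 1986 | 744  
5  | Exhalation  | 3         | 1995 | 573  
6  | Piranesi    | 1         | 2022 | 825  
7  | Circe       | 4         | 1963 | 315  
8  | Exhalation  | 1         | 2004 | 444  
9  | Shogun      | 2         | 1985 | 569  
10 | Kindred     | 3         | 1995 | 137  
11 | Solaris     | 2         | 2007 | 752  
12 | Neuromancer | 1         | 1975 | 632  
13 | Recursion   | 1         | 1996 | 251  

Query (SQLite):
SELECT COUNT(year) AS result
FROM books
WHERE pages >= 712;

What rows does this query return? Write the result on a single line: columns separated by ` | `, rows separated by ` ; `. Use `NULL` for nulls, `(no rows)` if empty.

Rows where pages >= 712 → year values: [1986, 2022, 2007].
COUNT(year) counts non-NULL values → 3.

3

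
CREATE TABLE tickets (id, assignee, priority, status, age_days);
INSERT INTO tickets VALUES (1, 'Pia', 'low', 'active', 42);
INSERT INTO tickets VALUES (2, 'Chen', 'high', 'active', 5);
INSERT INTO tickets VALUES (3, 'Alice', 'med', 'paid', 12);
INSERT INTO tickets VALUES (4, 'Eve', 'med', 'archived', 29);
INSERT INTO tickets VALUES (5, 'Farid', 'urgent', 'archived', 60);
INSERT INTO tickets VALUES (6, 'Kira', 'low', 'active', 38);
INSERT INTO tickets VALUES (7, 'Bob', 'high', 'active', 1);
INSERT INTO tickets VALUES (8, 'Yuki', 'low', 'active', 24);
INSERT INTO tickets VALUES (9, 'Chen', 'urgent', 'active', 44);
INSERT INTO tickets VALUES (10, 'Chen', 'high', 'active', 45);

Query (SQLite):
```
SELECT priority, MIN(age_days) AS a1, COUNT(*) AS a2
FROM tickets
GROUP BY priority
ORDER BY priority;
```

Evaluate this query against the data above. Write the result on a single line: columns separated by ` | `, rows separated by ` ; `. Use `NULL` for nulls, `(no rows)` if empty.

high | 1 | 3 ; low | 24 | 3 ; med | 12 | 2 ; urgent | 44 | 2

Group tickets by priority.
Per group compute: MIN(age_days), COUNT(*).
  high: ids {2, 7, 10} → MIN(age_days)=1, COUNT(*)=3
  low: ids {1, 6, 8} → MIN(age_days)=24, COUNT(*)=3
  med: ids {3, 4} → MIN(age_days)=12, COUNT(*)=2
  urgent: ids {5, 9} → MIN(age_days)=44, COUNT(*)=2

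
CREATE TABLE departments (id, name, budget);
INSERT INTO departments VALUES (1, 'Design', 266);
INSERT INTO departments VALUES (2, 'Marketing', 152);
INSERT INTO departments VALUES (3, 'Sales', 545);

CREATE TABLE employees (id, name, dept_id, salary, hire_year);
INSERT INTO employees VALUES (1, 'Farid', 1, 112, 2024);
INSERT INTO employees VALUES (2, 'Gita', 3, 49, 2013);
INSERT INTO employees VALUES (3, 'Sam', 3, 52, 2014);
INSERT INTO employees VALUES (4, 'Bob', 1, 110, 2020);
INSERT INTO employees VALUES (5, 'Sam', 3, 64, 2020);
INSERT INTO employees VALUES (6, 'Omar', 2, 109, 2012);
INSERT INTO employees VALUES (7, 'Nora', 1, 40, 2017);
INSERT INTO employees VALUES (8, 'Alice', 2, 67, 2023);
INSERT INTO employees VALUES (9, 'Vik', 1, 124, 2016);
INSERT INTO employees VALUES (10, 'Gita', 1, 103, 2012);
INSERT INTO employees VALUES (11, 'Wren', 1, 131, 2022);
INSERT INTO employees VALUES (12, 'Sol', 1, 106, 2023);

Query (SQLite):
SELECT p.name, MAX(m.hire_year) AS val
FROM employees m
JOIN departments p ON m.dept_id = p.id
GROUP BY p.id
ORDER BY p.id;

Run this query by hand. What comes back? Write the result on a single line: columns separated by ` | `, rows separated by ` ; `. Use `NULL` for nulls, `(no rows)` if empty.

Join each employees row to its departments via dept_id.
Group joined rows by departments.id; compute MAX(m.hire_year) per group.
  1: ids {1, 4, 7, 9, 10, 11, 12} → MAX(m.hire_year)=2024
  2: ids {6, 8} → MAX(m.hire_year)=2023
  3: ids {2, 3, 5} → MAX(m.hire_year)=2020

Design | 2024 ; Marketing | 2023 ; Sales | 2020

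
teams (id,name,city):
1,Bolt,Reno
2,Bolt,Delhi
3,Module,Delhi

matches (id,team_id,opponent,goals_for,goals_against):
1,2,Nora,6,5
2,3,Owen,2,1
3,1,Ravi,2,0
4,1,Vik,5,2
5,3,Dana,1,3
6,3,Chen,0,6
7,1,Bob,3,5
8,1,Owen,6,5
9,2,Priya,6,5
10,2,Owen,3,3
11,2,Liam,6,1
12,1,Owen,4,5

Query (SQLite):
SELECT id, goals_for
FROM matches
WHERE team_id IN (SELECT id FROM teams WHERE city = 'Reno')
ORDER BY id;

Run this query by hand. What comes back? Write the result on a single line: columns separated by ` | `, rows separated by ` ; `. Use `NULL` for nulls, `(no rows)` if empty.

Inner query: teams.id where city = 'Reno'.
Outer: keep matches rows whose team_id is in that set.
Inner query → {1}

3 | 2 ; 4 | 5 ; 7 | 3 ; 8 | 6 ; 12 | 4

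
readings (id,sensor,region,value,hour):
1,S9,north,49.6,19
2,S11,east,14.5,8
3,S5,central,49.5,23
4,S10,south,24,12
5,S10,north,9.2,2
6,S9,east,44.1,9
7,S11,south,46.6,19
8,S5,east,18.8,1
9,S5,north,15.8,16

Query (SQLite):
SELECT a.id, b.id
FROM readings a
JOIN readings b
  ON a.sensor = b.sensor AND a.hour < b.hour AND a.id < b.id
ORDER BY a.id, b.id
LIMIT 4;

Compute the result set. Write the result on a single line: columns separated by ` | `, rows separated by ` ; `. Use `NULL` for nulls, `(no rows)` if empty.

Pairs (a,b) with same sensor, a.hour < b.hour, a.id < b.id.
sensor groups: S10:{4,5} S11:{2,7} S5:{3,8,9} S9:{1,6}
Ordered by (a.id, b.id); first 4.

2 | 7 ; 8 | 9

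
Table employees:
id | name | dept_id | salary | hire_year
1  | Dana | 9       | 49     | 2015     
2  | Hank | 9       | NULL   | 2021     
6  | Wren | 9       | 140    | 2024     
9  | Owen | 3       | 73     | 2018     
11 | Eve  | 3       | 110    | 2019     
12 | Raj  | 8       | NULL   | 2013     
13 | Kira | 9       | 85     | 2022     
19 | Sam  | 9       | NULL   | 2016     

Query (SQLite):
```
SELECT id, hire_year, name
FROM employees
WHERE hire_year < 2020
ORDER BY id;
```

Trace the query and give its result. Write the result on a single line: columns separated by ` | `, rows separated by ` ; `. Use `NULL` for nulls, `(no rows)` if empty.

hire_year < 2020: ids {1, 9, 11, 12, 19}

1 | 2015 | Dana ; 9 | 2018 | Owen ; 11 | 2019 | Eve ; 12 | 2013 | Raj ; 19 | 2016 | Sam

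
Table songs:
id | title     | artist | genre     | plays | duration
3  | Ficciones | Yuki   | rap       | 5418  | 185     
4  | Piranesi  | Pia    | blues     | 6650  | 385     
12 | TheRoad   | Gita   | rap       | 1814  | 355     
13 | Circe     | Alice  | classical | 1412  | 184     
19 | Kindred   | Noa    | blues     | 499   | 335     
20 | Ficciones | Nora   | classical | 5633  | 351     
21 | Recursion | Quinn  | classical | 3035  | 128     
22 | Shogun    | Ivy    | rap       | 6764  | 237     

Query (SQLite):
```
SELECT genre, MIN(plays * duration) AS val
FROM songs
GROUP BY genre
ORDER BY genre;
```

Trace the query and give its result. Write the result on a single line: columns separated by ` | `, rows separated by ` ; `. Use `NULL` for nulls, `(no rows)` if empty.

blues | 167165 ; classical | 259808 ; rap | 643970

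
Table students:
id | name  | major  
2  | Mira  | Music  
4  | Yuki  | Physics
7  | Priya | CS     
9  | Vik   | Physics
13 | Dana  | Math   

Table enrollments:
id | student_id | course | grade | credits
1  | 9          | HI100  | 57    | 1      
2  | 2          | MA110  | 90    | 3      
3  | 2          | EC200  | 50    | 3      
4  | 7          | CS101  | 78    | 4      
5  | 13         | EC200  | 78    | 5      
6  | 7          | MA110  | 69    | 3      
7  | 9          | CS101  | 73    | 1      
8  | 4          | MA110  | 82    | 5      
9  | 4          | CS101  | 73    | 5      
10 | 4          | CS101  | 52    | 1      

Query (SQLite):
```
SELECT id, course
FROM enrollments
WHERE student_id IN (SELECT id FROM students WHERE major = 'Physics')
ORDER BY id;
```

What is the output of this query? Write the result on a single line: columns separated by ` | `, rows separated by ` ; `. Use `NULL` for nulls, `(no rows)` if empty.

1 | HI100 ; 7 | CS101 ; 8 | MA110 ; 9 | CS101 ; 10 | CS101

Inner query: students.id where major = 'Physics'.
Outer: keep enrollments rows whose student_id is in that set.
Inner query → {4, 9}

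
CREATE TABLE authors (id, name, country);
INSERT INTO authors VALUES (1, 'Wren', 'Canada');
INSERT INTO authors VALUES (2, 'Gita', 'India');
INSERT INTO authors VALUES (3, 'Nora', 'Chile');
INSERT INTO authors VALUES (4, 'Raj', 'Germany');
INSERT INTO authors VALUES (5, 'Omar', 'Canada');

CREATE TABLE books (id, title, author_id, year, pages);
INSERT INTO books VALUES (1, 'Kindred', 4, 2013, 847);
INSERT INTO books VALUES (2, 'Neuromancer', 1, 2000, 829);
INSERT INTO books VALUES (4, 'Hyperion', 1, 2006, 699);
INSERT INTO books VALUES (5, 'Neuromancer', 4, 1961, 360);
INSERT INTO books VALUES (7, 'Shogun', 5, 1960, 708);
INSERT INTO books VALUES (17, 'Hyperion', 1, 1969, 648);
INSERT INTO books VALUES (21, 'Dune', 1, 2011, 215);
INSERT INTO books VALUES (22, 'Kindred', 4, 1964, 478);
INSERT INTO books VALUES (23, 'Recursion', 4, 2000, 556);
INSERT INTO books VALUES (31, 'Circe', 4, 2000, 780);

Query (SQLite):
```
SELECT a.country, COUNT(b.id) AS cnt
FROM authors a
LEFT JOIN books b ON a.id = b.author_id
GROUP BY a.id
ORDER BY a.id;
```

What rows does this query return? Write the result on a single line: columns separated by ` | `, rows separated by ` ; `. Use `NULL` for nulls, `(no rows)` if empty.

Canada | 4 ; India | 0 ; Chile | 0 ; Germany | 5 ; Canada | 1

LEFT JOIN keeps every authors row; unmatched ones get NULL for books columns.
Group by authors.id and compute COUNT(b.id). COUNT(col) of an all-NULL group is 0.
  1: ids {2, 4, 17, 21} → COUNT(b.id)=4
  2: ids {—} → COUNT(b.id)=0
  3: ids {—} → COUNT(b.id)=0
  4: ids {1, 5, 22, 23, 31} → COUNT(b.id)=5
  5: ids {7} → COUNT(b.id)=1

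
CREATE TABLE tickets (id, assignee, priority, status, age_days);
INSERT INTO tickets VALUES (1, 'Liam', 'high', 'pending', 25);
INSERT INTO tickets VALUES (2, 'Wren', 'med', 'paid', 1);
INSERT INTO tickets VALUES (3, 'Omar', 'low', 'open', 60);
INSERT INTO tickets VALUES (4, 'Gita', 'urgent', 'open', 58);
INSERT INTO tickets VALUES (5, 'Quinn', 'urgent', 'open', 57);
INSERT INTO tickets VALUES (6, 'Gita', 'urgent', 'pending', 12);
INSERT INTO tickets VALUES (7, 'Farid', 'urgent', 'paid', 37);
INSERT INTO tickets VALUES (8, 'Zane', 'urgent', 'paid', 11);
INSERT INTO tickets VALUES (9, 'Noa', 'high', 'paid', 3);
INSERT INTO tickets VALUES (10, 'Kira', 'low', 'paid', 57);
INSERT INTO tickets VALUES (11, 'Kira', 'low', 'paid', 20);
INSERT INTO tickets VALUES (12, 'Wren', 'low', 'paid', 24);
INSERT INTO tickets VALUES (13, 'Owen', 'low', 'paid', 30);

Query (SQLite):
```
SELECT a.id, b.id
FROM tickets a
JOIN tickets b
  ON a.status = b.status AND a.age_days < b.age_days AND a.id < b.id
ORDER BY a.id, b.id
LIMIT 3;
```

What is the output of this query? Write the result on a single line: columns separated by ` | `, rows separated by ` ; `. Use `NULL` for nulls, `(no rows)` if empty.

Pairs (a,b) with same status, a.age_days < b.age_days, a.id < b.id.
status groups: open:{3,4,5} paid:{2,7,8,9,10,11,12,13} pending:{1,6}
Ordered by (a.id, b.id); first 3.

2 | 7 ; 2 | 8 ; 2 | 9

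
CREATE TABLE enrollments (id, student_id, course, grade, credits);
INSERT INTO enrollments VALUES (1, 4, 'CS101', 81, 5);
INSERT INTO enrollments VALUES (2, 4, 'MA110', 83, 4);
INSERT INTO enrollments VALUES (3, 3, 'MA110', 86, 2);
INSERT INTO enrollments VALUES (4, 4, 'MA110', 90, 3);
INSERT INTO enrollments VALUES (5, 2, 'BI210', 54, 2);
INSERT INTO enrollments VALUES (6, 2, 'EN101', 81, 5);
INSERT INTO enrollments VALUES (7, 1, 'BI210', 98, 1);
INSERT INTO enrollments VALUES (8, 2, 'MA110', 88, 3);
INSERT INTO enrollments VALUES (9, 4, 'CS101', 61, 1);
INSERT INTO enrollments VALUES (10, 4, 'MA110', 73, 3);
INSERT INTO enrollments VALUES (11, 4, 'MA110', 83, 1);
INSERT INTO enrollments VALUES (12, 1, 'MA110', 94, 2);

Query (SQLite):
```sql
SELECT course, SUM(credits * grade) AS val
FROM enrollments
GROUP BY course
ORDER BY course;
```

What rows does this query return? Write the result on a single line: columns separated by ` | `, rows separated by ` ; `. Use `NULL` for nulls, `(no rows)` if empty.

BI210 | 206 ; CS101 | 466 ; EN101 | 405 ; MA110 | 1528

For each row compute credits * grade.
Group by course; take SUM of the expression per group.
  BI210: ids {5, 7} → SUM(credits * grade)=206
  CS101: ids {1, 9} → SUM(credits * grade)=466
  EN101: ids {6} → SUM(credits * grade)=405
  MA110: ids {2, 3, 4, 8, 10, 11, 12} → SUM(credits * grade)=1528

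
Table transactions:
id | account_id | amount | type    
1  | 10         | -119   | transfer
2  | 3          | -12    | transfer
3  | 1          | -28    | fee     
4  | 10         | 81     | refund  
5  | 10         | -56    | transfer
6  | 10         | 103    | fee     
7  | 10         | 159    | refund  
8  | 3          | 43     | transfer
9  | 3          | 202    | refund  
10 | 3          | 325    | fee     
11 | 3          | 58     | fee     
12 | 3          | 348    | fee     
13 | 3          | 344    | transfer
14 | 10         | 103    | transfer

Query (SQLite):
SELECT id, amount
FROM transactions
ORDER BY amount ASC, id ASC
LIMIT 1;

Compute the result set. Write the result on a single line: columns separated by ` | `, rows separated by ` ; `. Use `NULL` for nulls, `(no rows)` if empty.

1 | -119

Sort by amount asc, tiebreak id asc: (-119, id=1), (-56, id=5), (-28, id=3), (-12, id=2) …. Take first 1.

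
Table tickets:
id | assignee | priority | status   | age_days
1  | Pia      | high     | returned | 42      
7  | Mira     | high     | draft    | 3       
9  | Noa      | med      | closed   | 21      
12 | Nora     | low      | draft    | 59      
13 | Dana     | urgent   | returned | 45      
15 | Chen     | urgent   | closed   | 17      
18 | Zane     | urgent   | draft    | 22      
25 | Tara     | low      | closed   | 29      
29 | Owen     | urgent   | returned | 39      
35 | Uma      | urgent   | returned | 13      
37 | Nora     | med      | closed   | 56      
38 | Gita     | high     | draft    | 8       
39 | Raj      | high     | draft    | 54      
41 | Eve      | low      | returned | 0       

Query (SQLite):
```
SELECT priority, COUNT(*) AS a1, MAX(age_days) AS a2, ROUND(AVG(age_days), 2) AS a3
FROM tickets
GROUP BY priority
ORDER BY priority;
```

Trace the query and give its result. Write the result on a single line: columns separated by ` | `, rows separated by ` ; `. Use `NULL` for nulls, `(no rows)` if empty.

high | 4 | 54 | 26.75 ; low | 3 | 59 | 29.33 ; med | 2 | 56 | 38.5 ; urgent | 5 | 45 | 27.2

Group tickets by priority.
Per group compute: COUNT(*), MAX(age_days), ROUND(AVG(age_days), 2).
  high: ids {1, 7, 38, 39} → COUNT(*)=4, MAX(age_days)=54, ROUND(AVG(age_days), 2)=26.75
  low: ids {12, 25, 41} → COUNT(*)=3, MAX(age_days)=59, ROUND(AVG(age_days), 2)=29.33
  med: ids {9, 37} → COUNT(*)=2, MAX(age_days)=56, ROUND(AVG(age_days), 2)=38.5
  urgent: ids {13, 15, 18, 29, 35} → COUNT(*)=5, MAX(age_days)=45, ROUND(AVG(age_days), 2)=27.2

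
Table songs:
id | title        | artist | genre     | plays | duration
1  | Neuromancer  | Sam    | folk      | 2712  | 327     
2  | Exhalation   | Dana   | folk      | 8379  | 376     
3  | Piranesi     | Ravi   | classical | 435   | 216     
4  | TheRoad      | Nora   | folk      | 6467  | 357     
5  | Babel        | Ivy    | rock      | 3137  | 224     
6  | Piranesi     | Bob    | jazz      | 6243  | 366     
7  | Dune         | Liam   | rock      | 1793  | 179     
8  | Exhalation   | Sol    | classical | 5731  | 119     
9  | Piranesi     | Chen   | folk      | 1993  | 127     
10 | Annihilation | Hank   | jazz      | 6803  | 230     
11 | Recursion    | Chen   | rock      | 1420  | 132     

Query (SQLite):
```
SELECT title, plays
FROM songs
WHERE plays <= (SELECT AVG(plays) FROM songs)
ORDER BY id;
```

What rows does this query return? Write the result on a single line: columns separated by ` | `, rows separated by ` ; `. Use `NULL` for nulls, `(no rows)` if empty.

Scalar subquery: AVG(plays) over all songs rows = 4101.181818 (≈; comparison uses full precision).
Keep rows where plays <= that value.

Neuromancer | 2712 ; Piranesi | 435 ; Babel | 3137 ; Dune | 1793 ; Piranesi | 1993 ; Recursion | 1420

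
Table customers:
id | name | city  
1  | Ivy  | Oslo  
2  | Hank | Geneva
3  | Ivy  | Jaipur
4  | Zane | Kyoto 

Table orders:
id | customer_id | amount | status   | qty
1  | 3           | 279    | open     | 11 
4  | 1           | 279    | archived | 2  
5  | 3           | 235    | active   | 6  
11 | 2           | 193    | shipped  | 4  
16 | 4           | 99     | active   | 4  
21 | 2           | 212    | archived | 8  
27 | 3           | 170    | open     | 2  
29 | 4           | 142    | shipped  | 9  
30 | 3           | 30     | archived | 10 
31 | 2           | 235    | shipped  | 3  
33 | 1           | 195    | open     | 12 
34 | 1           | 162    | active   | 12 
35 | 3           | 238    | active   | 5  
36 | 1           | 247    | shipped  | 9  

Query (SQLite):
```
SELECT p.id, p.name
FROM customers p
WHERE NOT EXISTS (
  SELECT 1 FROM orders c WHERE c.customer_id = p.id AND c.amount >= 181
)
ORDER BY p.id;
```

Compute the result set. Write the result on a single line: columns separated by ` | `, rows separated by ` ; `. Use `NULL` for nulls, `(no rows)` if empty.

4 | Zane

For each customers row, check whether any orders with matching customer_id has amount >= 181.
Keep rows where that is false.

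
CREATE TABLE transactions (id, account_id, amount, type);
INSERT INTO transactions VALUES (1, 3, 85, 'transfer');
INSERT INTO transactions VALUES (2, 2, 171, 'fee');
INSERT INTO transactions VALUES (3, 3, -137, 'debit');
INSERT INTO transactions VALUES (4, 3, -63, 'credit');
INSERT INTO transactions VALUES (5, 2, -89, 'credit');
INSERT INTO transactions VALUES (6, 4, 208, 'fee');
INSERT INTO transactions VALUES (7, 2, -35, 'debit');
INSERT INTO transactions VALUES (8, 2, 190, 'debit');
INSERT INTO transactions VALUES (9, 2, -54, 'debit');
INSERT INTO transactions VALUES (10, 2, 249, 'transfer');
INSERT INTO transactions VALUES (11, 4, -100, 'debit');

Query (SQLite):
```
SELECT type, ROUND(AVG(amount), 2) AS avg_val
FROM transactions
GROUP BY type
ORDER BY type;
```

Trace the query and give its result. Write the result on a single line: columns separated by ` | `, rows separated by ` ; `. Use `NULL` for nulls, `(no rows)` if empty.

Partition transactions by type; compute ROUND(AVG(amount), 2) within each group.
  credit: ids {4, 5} → ROUND(AVG(amount), 2)=-76
  debit: ids {3, 7, 8, 9, 11} → ROUND(AVG(amount), 2)=-27.2
  fee: ids {2, 6} → ROUND(AVG(amount), 2)=189.5
  transfer: ids {1, 10} → ROUND(AVG(amount), 2)=167

credit | -76 ; debit | -27.2 ; fee | 189.5 ; transfer | 167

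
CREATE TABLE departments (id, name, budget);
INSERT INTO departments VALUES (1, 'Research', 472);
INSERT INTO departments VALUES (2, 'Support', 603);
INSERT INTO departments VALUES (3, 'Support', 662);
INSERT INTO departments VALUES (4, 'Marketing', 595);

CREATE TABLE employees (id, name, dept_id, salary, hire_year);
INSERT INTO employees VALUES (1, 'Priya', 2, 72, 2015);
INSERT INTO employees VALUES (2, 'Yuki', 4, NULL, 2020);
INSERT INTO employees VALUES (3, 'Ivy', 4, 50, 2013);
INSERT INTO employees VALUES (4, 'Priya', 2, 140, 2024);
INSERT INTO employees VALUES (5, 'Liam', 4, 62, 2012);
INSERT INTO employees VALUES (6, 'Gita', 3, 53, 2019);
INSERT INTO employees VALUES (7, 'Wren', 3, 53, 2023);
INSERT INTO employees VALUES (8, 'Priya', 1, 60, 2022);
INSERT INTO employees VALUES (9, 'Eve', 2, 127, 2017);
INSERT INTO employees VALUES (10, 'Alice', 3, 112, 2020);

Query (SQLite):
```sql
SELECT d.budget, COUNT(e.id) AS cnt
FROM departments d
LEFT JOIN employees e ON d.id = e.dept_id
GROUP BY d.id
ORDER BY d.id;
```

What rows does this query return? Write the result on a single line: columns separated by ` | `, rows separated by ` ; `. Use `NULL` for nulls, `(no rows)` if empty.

LEFT JOIN keeps every departments row; unmatched ones get NULL for employees columns.
Group by departments.id and compute COUNT(e.id). COUNT(col) of an all-NULL group is 0.
  1: ids {8} → COUNT(e.id)=1
  2: ids {1, 4, 9} → COUNT(e.id)=3
  3: ids {6, 7, 10} → COUNT(e.id)=3
  4: ids {2, 3, 5} → COUNT(e.id)=3

472 | 1 ; 603 | 3 ; 662 | 3 ; 595 | 3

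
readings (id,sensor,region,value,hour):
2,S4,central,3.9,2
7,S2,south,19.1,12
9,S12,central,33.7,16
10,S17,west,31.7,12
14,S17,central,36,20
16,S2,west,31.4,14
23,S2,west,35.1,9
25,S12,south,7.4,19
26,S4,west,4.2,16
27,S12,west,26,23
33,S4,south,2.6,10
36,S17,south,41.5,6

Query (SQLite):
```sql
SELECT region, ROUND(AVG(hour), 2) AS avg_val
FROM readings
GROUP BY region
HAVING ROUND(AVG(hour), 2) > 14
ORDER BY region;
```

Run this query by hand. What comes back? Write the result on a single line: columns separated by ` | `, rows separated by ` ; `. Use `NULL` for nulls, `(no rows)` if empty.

Partition readings by region; compute ROUND(AVG(hour), 2) within each group.
HAVING: keep groups where ROUND(AVG(hour), 2) > 14.
  central: ids {2, 9, 14} → ROUND(AVG(hour), 2)=12.67
  south: ids {7, 25, 33, 36} → ROUND(AVG(hour), 2)=11.75
  west: ids {10, 16, 23, 26, 27} → ROUND(AVG(hour), 2)=14.8

west | 14.8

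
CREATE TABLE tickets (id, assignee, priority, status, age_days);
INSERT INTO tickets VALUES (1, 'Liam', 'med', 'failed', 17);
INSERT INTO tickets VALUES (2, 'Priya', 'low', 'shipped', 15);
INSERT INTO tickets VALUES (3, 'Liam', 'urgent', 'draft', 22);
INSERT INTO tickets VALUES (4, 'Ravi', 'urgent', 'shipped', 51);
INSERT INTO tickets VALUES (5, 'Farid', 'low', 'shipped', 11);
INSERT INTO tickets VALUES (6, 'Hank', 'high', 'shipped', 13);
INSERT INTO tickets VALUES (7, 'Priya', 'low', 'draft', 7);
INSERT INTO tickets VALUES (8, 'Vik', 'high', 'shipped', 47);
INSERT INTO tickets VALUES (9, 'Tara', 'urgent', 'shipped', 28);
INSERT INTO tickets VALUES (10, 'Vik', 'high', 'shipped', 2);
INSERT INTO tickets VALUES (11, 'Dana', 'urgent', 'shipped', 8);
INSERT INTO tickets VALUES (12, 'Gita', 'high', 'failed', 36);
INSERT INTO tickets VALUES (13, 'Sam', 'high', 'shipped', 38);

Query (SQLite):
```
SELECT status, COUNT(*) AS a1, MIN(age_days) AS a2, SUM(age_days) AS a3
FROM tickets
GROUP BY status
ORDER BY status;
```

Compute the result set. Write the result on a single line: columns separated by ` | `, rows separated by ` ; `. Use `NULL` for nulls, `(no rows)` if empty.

draft | 2 | 7 | 29 ; failed | 2 | 17 | 53 ; shipped | 9 | 2 | 213

Group tickets by status.
Per group compute: COUNT(*), MIN(age_days), SUM(age_days).
  draft: ids {3, 7} → COUNT(*)=2, MIN(age_days)=7, SUM(age_days)=29
  failed: ids {1, 12} → COUNT(*)=2, MIN(age_days)=17, SUM(age_days)=53
  shipped: ids {2, 4, 5, 6, 8, 9, 10, 11, 13} → COUNT(*)=9, MIN(age_days)=2, SUM(age_days)=213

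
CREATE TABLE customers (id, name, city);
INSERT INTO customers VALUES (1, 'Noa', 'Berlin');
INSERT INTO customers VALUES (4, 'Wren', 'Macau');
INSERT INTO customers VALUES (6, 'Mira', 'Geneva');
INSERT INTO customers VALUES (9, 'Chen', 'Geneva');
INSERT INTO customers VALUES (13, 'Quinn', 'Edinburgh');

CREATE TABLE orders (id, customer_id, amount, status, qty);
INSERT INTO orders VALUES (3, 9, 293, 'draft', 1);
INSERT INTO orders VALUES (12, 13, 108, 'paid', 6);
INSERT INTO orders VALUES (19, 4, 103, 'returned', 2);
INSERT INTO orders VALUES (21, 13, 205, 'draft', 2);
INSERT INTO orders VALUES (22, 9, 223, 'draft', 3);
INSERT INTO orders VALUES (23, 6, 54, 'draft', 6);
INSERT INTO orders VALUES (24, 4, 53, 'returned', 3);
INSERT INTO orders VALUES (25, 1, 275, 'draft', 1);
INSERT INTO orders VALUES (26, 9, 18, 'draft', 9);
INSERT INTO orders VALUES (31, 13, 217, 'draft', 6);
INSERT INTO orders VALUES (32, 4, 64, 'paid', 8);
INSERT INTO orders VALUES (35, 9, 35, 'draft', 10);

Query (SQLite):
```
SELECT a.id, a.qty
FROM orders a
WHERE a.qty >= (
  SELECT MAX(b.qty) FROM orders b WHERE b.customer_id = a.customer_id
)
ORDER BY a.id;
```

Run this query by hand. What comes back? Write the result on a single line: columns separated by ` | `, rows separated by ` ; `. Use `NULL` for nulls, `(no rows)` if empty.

12 | 6 ; 23 | 6 ; 25 | 1 ; 31 | 6 ; 32 | 8 ; 35 | 10

For each orders row a, compute MAX(qty) over rows sharing a.customer_id.
Keep row a if a.qty >= that per-group MAX.
  customer_id=1: MAX(qty) = 1
  customer_id=4: MAX(qty) = 8
  customer_id=6: MAX(qty) = 6
  customer_id=9: MAX(qty) = 10
  customer_id=13: MAX(qty) = 6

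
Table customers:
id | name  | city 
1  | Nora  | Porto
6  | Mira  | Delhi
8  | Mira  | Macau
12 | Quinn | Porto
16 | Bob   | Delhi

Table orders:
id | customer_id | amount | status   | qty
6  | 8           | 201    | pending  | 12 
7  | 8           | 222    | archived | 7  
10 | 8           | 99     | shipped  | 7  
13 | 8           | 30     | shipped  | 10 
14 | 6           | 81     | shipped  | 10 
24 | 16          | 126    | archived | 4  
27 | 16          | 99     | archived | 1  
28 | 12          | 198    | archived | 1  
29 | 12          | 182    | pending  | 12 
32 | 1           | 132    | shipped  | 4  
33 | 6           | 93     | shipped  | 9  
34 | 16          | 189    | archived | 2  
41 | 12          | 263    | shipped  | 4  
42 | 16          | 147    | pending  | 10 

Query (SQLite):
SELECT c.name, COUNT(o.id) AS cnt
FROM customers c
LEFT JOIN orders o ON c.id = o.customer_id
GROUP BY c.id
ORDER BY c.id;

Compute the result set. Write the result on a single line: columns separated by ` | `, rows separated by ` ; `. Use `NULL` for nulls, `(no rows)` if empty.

Nora | 1 ; Mira | 2 ; Mira | 4 ; Quinn | 3 ; Bob | 4

LEFT JOIN keeps every customers row; unmatched ones get NULL for orders columns.
Group by customers.id and compute COUNT(o.id). COUNT(col) of an all-NULL group is 0.
  1: ids {32} → COUNT(o.id)=1
  6: ids {14, 33} → COUNT(o.id)=2
  8: ids {6, 7, 10, 13} → COUNT(o.id)=4
  12: ids {28, 29, 41} → COUNT(o.id)=3
  16: ids {24, 27, 34, 42} → COUNT(o.id)=4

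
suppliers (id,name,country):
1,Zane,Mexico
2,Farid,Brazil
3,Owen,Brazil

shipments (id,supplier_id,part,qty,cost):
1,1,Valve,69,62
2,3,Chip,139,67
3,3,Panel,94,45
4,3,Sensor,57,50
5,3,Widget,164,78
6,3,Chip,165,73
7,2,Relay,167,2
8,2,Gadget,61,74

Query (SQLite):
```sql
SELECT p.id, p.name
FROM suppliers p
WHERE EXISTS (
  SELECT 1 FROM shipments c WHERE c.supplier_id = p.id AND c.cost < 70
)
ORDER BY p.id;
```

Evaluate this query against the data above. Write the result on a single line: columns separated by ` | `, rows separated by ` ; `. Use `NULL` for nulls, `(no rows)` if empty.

For each suppliers row, check whether any shipments with matching supplier_id has cost < 70.
Keep rows where that is true.

1 | Zane ; 2 | Farid ; 3 | Owen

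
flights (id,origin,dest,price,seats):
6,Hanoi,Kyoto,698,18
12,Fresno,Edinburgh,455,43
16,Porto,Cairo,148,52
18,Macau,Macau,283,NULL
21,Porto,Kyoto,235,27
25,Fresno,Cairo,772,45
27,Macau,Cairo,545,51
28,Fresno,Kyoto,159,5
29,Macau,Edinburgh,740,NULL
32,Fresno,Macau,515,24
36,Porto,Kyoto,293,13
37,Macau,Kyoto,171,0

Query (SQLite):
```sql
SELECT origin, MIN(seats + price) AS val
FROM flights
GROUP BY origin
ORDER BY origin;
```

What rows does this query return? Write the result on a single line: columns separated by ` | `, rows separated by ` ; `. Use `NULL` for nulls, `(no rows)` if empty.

Fresno | 164 ; Hanoi | 716 ; Macau | 171 ; Porto | 200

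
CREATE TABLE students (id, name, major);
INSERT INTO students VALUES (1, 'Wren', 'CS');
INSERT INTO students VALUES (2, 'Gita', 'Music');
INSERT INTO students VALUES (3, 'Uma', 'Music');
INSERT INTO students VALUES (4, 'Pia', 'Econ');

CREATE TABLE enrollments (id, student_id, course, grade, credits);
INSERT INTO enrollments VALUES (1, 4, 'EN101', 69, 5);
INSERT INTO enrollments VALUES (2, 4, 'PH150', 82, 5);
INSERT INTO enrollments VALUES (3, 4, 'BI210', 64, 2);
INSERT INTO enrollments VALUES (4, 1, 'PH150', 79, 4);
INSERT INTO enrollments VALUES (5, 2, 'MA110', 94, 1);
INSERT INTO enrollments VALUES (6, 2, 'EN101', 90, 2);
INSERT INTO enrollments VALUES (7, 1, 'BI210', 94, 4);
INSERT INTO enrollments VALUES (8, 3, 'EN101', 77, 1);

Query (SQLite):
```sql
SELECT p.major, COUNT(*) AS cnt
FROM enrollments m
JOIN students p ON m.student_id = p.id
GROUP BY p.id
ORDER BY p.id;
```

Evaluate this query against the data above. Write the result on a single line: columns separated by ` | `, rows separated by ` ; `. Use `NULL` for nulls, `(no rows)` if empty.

CS | 2 ; Music | 2 ; Music | 1 ; Econ | 3

Join each enrollments row to its students via student_id.
Group joined rows by students.id; compute COUNT(*) per group.
  1: ids {4, 7} → COUNT(*)=2
  2: ids {5, 6} → COUNT(*)=2
  3: ids {8} → COUNT(*)=1
  4: ids {1, 2, 3} → COUNT(*)=3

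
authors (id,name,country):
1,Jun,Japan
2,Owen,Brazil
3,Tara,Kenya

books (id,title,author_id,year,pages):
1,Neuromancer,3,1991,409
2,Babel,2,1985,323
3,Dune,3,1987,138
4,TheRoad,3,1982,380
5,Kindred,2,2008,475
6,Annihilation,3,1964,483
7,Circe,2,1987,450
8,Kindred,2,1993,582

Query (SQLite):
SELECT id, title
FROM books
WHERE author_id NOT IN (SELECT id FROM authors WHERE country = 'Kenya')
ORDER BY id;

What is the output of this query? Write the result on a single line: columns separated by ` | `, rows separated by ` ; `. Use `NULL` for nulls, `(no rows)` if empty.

2 | Babel ; 5 | Kindred ; 7 | Circe ; 8 | Kindred

Inner query: authors.id where country = 'Kenya'.
Outer: keep books rows whose author_id is not in that set.
Inner query → {3}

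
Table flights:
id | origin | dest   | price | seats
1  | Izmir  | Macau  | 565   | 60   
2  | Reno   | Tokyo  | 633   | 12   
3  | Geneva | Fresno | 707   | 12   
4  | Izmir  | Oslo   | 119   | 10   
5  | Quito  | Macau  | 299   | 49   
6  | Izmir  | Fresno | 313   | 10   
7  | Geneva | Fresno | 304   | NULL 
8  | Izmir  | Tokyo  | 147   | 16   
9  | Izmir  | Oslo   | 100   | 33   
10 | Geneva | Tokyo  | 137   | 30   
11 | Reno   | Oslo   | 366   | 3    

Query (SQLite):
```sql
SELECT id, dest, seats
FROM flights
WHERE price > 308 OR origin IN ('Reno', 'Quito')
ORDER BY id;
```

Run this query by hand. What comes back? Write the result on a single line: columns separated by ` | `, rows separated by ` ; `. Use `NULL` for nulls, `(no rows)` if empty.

1 | Macau | 60 ; 2 | Tokyo | 12 ; 3 | Fresno | 12 ; 5 | Macau | 49 ; 6 | Fresno | 10 ; 11 | Oslo | 3

price > 308: ids {1, 2, 3, 6, 11}
origin IN ('Reno', 'Quito'): ids {2, 5, 11}
Combine with OR.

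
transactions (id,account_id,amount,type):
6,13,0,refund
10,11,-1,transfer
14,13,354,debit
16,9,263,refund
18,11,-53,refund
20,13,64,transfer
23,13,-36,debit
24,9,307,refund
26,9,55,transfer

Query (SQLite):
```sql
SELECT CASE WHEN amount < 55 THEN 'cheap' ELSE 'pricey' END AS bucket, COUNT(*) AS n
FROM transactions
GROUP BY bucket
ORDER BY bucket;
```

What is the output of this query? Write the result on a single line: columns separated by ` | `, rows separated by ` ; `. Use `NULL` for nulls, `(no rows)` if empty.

cheap | 4 ; pricey | 5

Bucket rows by amount < 55 → 'cheap' else 'pricey'; count each bucket.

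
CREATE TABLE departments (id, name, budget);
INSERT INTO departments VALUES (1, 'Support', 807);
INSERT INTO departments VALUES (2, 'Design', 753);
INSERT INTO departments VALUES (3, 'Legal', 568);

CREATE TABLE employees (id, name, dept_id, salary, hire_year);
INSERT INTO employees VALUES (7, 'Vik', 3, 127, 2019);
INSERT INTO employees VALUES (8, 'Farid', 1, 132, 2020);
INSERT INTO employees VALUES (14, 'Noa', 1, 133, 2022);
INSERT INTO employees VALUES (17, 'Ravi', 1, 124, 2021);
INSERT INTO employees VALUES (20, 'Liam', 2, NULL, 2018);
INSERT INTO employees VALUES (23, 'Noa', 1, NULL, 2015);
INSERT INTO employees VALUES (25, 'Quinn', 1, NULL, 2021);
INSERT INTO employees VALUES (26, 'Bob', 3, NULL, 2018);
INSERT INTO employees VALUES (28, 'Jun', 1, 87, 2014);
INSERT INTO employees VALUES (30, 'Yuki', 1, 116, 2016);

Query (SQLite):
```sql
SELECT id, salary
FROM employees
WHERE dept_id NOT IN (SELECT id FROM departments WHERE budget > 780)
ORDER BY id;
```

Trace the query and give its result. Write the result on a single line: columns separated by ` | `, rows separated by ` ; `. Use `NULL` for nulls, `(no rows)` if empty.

7 | 127 ; 20 | NULL ; 26 | NULL

Inner query: departments.id where budget > 780.
Outer: keep employees rows whose dept_id is not in that set.
Inner query → {1}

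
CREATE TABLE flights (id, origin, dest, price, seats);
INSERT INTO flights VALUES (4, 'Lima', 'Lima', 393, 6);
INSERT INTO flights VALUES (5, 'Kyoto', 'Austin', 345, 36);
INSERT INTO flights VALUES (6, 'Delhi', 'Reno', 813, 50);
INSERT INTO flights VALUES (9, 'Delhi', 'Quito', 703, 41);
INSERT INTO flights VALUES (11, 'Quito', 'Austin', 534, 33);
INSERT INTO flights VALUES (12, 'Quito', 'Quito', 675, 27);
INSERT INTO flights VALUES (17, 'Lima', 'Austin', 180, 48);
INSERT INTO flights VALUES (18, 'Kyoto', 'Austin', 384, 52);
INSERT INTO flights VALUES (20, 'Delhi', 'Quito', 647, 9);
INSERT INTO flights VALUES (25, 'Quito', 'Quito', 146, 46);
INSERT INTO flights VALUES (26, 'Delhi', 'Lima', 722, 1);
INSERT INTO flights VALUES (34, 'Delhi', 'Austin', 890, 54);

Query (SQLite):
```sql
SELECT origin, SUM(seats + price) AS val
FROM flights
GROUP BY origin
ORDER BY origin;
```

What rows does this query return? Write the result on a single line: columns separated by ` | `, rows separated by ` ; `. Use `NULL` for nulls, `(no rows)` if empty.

For each row compute seats + price.
Group by origin; take SUM of the expression per group.
  Delhi: ids {6, 9, 20, 26, 34} → SUM(seats + price)=3930
  Kyoto: ids {5, 18} → SUM(seats + price)=817
  Lima: ids {4, 17} → SUM(seats + price)=627
  Quito: ids {11, 12, 25} → SUM(seats + price)=1461

Delhi | 3930 ; Kyoto | 817 ; Lima | 627 ; Quito | 1461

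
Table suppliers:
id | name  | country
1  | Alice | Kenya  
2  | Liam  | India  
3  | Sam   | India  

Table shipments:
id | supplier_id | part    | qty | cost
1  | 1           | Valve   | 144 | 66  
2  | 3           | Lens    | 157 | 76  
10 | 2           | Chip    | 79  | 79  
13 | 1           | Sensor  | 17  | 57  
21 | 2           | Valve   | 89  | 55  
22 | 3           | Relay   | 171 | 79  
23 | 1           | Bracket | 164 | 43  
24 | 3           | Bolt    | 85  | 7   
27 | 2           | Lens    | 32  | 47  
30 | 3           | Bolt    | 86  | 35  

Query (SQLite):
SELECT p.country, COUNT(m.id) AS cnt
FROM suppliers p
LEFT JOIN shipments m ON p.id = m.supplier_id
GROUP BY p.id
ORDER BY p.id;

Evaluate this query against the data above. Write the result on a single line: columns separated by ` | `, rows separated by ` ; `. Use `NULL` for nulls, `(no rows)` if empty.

Kenya | 3 ; India | 3 ; India | 4

LEFT JOIN keeps every suppliers row; unmatched ones get NULL for shipments columns.
Group by suppliers.id and compute COUNT(m.id). COUNT(col) of an all-NULL group is 0.
  1: ids {1, 13, 23} → COUNT(m.id)=3
  2: ids {10, 21, 27} → COUNT(m.id)=3
  3: ids {2, 22, 24, 30} → COUNT(m.id)=4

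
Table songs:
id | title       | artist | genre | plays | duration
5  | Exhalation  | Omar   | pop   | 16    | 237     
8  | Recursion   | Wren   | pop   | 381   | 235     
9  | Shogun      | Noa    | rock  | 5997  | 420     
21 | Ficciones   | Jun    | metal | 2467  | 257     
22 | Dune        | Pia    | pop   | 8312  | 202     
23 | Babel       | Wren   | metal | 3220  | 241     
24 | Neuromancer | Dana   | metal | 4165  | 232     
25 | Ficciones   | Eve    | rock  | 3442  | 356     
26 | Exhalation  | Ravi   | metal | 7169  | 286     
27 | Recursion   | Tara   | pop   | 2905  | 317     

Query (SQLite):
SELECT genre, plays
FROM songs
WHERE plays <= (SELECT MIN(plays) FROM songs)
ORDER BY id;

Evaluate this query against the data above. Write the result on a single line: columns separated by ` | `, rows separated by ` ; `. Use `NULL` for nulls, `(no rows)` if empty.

pop | 16

Scalar subquery: MIN(plays) over all songs rows = 16.
Keep rows where plays <= that value.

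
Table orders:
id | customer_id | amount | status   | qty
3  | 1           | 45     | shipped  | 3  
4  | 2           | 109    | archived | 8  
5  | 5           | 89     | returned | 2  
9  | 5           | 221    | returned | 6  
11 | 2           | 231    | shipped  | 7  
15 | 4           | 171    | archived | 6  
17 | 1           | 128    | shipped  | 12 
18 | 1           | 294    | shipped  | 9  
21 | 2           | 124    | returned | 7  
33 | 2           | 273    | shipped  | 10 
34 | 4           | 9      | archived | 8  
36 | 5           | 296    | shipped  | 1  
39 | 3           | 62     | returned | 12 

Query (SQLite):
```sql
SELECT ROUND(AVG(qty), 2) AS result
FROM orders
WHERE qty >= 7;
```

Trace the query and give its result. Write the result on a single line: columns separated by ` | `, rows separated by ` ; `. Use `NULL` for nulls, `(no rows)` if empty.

9.13

Rows where qty >= 7 → qty values: [8, 7, 12, 9, 7, 10, 8, 12].
AVG = 73 / 8 (rounded to 2 dp).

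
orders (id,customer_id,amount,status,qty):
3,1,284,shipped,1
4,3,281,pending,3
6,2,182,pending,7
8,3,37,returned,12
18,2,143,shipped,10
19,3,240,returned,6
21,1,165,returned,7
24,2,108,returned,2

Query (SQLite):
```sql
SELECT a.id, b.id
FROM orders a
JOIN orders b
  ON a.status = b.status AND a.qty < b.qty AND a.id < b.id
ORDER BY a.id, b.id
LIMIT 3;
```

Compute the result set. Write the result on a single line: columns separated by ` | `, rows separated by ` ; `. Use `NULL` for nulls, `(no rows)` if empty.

Pairs (a,b) with same status, a.qty < b.qty, a.id < b.id.
status groups: pending:{4,6} returned:{8,19,21,24} shipped:{3,18}
Ordered by (a.id, b.id); first 3.

3 | 18 ; 4 | 6 ; 19 | 21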